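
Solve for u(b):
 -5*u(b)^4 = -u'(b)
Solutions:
 u(b) = (-1/(C1 + 15*b))^(1/3)
 u(b) = (-1/(C1 + 5*b))^(1/3)*(-3^(2/3) - 3*3^(1/6)*I)/6
 u(b) = (-1/(C1 + 5*b))^(1/3)*(-3^(2/3) + 3*3^(1/6)*I)/6


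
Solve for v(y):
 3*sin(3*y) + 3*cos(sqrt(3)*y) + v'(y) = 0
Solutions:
 v(y) = C1 - sqrt(3)*sin(sqrt(3)*y) + cos(3*y)


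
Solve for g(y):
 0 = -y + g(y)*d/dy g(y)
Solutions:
 g(y) = -sqrt(C1 + y^2)
 g(y) = sqrt(C1 + y^2)


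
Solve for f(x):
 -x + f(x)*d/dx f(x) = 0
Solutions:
 f(x) = -sqrt(C1 + x^2)
 f(x) = sqrt(C1 + x^2)


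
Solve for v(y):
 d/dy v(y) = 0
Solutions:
 v(y) = C1


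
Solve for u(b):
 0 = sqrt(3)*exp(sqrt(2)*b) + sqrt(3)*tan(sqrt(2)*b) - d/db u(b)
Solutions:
 u(b) = C1 + sqrt(6)*exp(sqrt(2)*b)/2 - sqrt(6)*log(cos(sqrt(2)*b))/2


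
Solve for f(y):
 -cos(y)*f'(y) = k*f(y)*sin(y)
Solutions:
 f(y) = C1*exp(k*log(cos(y)))


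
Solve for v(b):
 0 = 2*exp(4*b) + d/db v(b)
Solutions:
 v(b) = C1 - exp(4*b)/2


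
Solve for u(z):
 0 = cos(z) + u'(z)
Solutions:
 u(z) = C1 - sin(z)


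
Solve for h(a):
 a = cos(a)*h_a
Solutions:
 h(a) = C1 + Integral(a/cos(a), a)


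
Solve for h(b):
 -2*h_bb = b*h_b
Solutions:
 h(b) = C1 + C2*erf(b/2)


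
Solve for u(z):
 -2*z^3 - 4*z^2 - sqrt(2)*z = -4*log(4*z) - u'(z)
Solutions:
 u(z) = C1 + z^4/2 + 4*z^3/3 + sqrt(2)*z^2/2 - 4*z*log(z) - z*log(256) + 4*z


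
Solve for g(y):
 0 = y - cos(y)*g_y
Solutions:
 g(y) = C1 + Integral(y/cos(y), y)


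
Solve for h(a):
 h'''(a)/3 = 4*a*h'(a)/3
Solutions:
 h(a) = C1 + Integral(C2*airyai(2^(2/3)*a) + C3*airybi(2^(2/3)*a), a)


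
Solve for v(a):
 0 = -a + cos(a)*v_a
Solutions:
 v(a) = C1 + Integral(a/cos(a), a)


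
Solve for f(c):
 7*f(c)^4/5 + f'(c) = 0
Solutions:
 f(c) = 5^(1/3)*(1/(C1 + 21*c))^(1/3)
 f(c) = 5^(1/3)*(-3^(2/3) - 3*3^(1/6)*I)*(1/(C1 + 7*c))^(1/3)/6
 f(c) = 5^(1/3)*(-3^(2/3) + 3*3^(1/6)*I)*(1/(C1 + 7*c))^(1/3)/6


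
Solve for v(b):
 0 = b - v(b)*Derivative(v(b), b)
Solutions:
 v(b) = -sqrt(C1 + b^2)
 v(b) = sqrt(C1 + b^2)


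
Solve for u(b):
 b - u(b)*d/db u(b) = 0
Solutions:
 u(b) = -sqrt(C1 + b^2)
 u(b) = sqrt(C1 + b^2)


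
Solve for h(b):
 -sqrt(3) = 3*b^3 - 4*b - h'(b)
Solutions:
 h(b) = C1 + 3*b^4/4 - 2*b^2 + sqrt(3)*b


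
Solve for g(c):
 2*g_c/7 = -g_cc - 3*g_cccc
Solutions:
 g(c) = C1 + C2*exp(7^(1/3)*c*(-7/(9 + sqrt(130))^(1/3) + 7^(1/3)*(9 + sqrt(130))^(1/3))/42)*sin(sqrt(3)*7^(1/3)*c*(7/(9 + sqrt(130))^(1/3) + 7^(1/3)*(9 + sqrt(130))^(1/3))/42) + C3*exp(7^(1/3)*c*(-7/(9 + sqrt(130))^(1/3) + 7^(1/3)*(9 + sqrt(130))^(1/3))/42)*cos(sqrt(3)*7^(1/3)*c*(7/(9 + sqrt(130))^(1/3) + 7^(1/3)*(9 + sqrt(130))^(1/3))/42) + C4*exp(-7^(1/3)*c*(-7/(9 + sqrt(130))^(1/3) + 7^(1/3)*(9 + sqrt(130))^(1/3))/21)


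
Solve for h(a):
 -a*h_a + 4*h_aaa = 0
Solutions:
 h(a) = C1 + Integral(C2*airyai(2^(1/3)*a/2) + C3*airybi(2^(1/3)*a/2), a)


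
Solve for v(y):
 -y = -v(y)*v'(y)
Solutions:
 v(y) = -sqrt(C1 + y^2)
 v(y) = sqrt(C1 + y^2)


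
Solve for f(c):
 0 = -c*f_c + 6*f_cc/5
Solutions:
 f(c) = C1 + C2*erfi(sqrt(15)*c/6)


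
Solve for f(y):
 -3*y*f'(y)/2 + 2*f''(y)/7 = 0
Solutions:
 f(y) = C1 + C2*erfi(sqrt(42)*y/4)


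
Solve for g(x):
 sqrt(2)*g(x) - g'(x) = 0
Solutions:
 g(x) = C1*exp(sqrt(2)*x)


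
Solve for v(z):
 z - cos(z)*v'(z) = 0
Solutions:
 v(z) = C1 + Integral(z/cos(z), z)


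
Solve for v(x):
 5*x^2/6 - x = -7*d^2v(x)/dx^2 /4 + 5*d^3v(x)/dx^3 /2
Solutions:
 v(x) = C1 + C2*x + C3*exp(7*x/10) - 5*x^4/126 - 58*x^3/441 - 580*x^2/1029


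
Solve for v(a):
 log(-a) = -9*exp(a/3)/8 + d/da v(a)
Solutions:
 v(a) = C1 + a*log(-a) - a + 27*exp(a/3)/8


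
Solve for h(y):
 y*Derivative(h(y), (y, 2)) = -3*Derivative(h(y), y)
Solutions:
 h(y) = C1 + C2/y^2


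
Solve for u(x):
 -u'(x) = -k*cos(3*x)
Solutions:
 u(x) = C1 + k*sin(3*x)/3


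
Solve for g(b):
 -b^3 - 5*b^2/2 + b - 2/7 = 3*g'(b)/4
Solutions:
 g(b) = C1 - b^4/3 - 10*b^3/9 + 2*b^2/3 - 8*b/21


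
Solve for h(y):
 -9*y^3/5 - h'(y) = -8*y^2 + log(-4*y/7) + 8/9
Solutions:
 h(y) = C1 - 9*y^4/20 + 8*y^3/3 - y*log(-y) + y*(-2*log(2) + 1/9 + log(7))


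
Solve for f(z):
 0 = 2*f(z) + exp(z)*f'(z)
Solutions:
 f(z) = C1*exp(2*exp(-z))


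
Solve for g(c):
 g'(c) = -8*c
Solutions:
 g(c) = C1 - 4*c^2


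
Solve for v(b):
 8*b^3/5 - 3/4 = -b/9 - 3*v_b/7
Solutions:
 v(b) = C1 - 14*b^4/15 - 7*b^2/54 + 7*b/4


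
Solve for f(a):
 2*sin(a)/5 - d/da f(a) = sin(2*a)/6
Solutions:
 f(a) = C1 - 2*cos(a)/5 + cos(2*a)/12


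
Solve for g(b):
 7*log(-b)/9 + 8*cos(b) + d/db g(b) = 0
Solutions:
 g(b) = C1 - 7*b*log(-b)/9 + 7*b/9 - 8*sin(b)


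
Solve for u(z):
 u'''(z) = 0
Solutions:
 u(z) = C1 + C2*z + C3*z^2


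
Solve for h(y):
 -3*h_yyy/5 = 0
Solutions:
 h(y) = C1 + C2*y + C3*y^2


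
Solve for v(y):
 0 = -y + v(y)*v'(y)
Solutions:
 v(y) = -sqrt(C1 + y^2)
 v(y) = sqrt(C1 + y^2)


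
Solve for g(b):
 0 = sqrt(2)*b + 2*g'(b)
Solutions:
 g(b) = C1 - sqrt(2)*b^2/4


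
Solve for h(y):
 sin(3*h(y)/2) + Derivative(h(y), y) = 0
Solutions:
 h(y) = -2*acos((-C1 - exp(3*y))/(C1 - exp(3*y)))/3 + 4*pi/3
 h(y) = 2*acos((-C1 - exp(3*y))/(C1 - exp(3*y)))/3


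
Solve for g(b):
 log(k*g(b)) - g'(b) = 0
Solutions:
 li(k*g(b))/k = C1 + b


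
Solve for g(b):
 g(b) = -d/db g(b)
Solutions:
 g(b) = C1*exp(-b)


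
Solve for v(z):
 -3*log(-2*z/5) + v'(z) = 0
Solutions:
 v(z) = C1 + 3*z*log(-z) + 3*z*(-log(5) - 1 + log(2))


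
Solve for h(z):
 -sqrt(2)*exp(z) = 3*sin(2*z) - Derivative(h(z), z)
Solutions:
 h(z) = C1 + sqrt(2)*exp(z) - 3*cos(2*z)/2


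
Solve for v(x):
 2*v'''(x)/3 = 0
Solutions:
 v(x) = C1 + C2*x + C3*x^2


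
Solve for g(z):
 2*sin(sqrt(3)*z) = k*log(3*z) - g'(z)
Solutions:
 g(z) = C1 + k*z*(log(z) - 1) + k*z*log(3) + 2*sqrt(3)*cos(sqrt(3)*z)/3


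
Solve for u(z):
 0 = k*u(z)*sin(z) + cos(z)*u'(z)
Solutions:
 u(z) = C1*exp(k*log(cos(z)))


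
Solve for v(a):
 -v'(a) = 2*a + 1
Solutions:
 v(a) = C1 - a^2 - a


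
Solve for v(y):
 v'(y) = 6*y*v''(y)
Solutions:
 v(y) = C1 + C2*y^(7/6)


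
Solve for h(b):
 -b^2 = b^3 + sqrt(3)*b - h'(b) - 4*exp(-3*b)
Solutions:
 h(b) = C1 + b^4/4 + b^3/3 + sqrt(3)*b^2/2 + 4*exp(-3*b)/3


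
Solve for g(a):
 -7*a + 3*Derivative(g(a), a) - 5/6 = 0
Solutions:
 g(a) = C1 + 7*a^2/6 + 5*a/18


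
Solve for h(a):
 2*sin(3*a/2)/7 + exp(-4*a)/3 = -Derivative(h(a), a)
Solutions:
 h(a) = C1 + 4*cos(3*a/2)/21 + exp(-4*a)/12


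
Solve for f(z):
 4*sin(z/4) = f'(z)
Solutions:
 f(z) = C1 - 16*cos(z/4)


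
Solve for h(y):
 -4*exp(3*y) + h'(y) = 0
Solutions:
 h(y) = C1 + 4*exp(3*y)/3


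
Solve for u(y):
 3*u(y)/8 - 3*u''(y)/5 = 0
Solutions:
 u(y) = C1*exp(-sqrt(10)*y/4) + C2*exp(sqrt(10)*y/4)


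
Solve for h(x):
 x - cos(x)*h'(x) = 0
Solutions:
 h(x) = C1 + Integral(x/cos(x), x)


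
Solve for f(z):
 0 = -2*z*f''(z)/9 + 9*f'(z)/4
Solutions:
 f(z) = C1 + C2*z^(89/8)


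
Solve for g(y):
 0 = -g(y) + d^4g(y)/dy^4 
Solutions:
 g(y) = C1*exp(-y) + C2*exp(y) + C3*sin(y) + C4*cos(y)


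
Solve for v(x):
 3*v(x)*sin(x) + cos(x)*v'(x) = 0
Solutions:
 v(x) = C1*cos(x)^3


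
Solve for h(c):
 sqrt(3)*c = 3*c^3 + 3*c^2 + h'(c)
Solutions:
 h(c) = C1 - 3*c^4/4 - c^3 + sqrt(3)*c^2/2


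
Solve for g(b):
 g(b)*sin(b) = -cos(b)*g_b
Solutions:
 g(b) = C1*cos(b)


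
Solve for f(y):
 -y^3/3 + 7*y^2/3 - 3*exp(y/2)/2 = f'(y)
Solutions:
 f(y) = C1 - y^4/12 + 7*y^3/9 - 3*exp(y/2)


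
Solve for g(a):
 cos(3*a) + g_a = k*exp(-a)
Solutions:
 g(a) = C1 - k*exp(-a) - sin(3*a)/3


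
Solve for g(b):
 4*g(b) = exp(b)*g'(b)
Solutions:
 g(b) = C1*exp(-4*exp(-b))


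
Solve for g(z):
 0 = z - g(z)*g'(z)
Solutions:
 g(z) = -sqrt(C1 + z^2)
 g(z) = sqrt(C1 + z^2)


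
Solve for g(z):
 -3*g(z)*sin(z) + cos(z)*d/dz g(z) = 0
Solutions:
 g(z) = C1/cos(z)^3


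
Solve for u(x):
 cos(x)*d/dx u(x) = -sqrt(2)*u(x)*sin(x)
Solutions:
 u(x) = C1*cos(x)^(sqrt(2))


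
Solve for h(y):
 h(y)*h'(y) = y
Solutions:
 h(y) = -sqrt(C1 + y^2)
 h(y) = sqrt(C1 + y^2)


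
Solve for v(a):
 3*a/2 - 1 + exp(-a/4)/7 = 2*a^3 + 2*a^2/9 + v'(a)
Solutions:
 v(a) = C1 - a^4/2 - 2*a^3/27 + 3*a^2/4 - a - 4*exp(-a/4)/7


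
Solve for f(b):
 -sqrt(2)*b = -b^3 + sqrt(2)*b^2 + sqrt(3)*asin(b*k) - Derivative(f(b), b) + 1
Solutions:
 f(b) = C1 - b^4/4 + sqrt(2)*b^3/3 + sqrt(2)*b^2/2 + b + sqrt(3)*Piecewise((b*asin(b*k) + sqrt(-b^2*k^2 + 1)/k, Ne(k, 0)), (0, True))


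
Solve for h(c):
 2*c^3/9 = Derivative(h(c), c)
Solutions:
 h(c) = C1 + c^4/18


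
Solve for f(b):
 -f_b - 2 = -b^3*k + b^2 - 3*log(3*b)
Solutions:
 f(b) = C1 + b^4*k/4 - b^3/3 + 3*b*log(b) - 5*b + b*log(27)


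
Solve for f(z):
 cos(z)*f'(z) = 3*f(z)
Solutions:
 f(z) = C1*(sin(z) + 1)^(3/2)/(sin(z) - 1)^(3/2)


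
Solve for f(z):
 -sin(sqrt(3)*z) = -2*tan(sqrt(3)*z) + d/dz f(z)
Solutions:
 f(z) = C1 - 2*sqrt(3)*log(cos(sqrt(3)*z))/3 + sqrt(3)*cos(sqrt(3)*z)/3


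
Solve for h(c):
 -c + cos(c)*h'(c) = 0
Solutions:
 h(c) = C1 + Integral(c/cos(c), c)


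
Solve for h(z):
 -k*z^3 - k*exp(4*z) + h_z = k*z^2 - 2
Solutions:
 h(z) = C1 + k*z^4/4 + k*z^3/3 + k*exp(4*z)/4 - 2*z


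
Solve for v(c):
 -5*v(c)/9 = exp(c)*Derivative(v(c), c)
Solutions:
 v(c) = C1*exp(5*exp(-c)/9)


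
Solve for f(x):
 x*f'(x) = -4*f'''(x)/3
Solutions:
 f(x) = C1 + Integral(C2*airyai(-6^(1/3)*x/2) + C3*airybi(-6^(1/3)*x/2), x)


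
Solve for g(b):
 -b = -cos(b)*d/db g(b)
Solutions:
 g(b) = C1 + Integral(b/cos(b), b)


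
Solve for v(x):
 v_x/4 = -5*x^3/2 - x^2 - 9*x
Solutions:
 v(x) = C1 - 5*x^4/2 - 4*x^3/3 - 18*x^2


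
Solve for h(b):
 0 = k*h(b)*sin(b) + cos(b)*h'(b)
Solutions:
 h(b) = C1*exp(k*log(cos(b)))


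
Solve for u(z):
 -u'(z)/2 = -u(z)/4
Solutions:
 u(z) = C1*exp(z/2)


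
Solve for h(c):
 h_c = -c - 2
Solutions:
 h(c) = C1 - c^2/2 - 2*c


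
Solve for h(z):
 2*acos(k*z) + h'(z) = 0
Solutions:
 h(z) = C1 - 2*Piecewise((z*acos(k*z) - sqrt(-k^2*z^2 + 1)/k, Ne(k, 0)), (pi*z/2, True))


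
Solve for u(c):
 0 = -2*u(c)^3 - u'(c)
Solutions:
 u(c) = -sqrt(2)*sqrt(-1/(C1 - 2*c))/2
 u(c) = sqrt(2)*sqrt(-1/(C1 - 2*c))/2


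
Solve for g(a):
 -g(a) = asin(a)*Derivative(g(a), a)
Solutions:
 g(a) = C1*exp(-Integral(1/asin(a), a))


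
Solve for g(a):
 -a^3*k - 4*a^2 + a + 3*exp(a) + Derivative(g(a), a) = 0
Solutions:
 g(a) = C1 + a^4*k/4 + 4*a^3/3 - a^2/2 - 3*exp(a)


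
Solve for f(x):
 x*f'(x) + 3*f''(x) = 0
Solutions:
 f(x) = C1 + C2*erf(sqrt(6)*x/6)


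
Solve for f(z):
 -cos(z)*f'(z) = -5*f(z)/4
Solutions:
 f(z) = C1*(sin(z) + 1)^(5/8)/(sin(z) - 1)^(5/8)


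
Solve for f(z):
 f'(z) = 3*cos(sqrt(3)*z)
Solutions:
 f(z) = C1 + sqrt(3)*sin(sqrt(3)*z)


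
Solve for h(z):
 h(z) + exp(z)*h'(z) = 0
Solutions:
 h(z) = C1*exp(exp(-z))


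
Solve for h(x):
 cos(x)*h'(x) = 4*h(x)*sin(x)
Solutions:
 h(x) = C1/cos(x)^4


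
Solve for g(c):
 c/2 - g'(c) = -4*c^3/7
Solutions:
 g(c) = C1 + c^4/7 + c^2/4


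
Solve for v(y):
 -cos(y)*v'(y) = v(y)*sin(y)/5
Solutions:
 v(y) = C1*cos(y)^(1/5)


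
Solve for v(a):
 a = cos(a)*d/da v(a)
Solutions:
 v(a) = C1 + Integral(a/cos(a), a)


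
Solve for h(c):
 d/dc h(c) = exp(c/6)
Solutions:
 h(c) = C1 + 6*exp(c/6)


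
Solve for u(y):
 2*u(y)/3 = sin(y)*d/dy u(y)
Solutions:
 u(y) = C1*(cos(y) - 1)^(1/3)/(cos(y) + 1)^(1/3)


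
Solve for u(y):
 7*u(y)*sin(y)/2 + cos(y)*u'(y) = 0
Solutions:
 u(y) = C1*cos(y)^(7/2)


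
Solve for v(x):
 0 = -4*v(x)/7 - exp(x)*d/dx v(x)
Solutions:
 v(x) = C1*exp(4*exp(-x)/7)


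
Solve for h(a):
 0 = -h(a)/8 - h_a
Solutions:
 h(a) = C1*exp(-a/8)


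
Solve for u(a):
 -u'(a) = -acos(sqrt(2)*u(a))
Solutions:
 Integral(1/acos(sqrt(2)*_y), (_y, u(a))) = C1 + a


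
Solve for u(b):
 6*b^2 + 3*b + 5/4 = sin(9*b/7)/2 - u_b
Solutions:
 u(b) = C1 - 2*b^3 - 3*b^2/2 - 5*b/4 - 7*cos(9*b/7)/18


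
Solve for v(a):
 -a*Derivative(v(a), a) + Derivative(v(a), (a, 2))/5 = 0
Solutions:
 v(a) = C1 + C2*erfi(sqrt(10)*a/2)


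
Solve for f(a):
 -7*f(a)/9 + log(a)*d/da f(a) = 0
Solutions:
 f(a) = C1*exp(7*li(a)/9)


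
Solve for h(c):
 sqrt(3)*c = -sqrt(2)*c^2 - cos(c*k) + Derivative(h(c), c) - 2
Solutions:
 h(c) = C1 + sqrt(2)*c^3/3 + sqrt(3)*c^2/2 + 2*c + sin(c*k)/k


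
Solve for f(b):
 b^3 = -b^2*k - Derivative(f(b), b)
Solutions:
 f(b) = C1 - b^4/4 - b^3*k/3


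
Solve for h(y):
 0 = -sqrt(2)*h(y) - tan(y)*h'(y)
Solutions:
 h(y) = C1/sin(y)^(sqrt(2))


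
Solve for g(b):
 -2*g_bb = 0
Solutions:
 g(b) = C1 + C2*b


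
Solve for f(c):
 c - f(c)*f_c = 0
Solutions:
 f(c) = -sqrt(C1 + c^2)
 f(c) = sqrt(C1 + c^2)


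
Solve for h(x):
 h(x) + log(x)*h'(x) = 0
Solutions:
 h(x) = C1*exp(-li(x))


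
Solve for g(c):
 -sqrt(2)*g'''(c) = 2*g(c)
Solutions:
 g(c) = C3*exp(-2^(1/6)*c) + (C1*sin(2^(1/6)*sqrt(3)*c/2) + C2*cos(2^(1/6)*sqrt(3)*c/2))*exp(2^(1/6)*c/2)


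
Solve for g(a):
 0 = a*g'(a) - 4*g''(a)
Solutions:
 g(a) = C1 + C2*erfi(sqrt(2)*a/4)


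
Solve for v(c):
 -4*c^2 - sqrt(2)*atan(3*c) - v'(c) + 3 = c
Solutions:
 v(c) = C1 - 4*c^3/3 - c^2/2 + 3*c - sqrt(2)*(c*atan(3*c) - log(9*c^2 + 1)/6)


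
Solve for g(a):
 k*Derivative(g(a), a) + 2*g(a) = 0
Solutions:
 g(a) = C1*exp(-2*a/k)


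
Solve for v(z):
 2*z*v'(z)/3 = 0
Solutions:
 v(z) = C1


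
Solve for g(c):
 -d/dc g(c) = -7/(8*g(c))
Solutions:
 g(c) = -sqrt(C1 + 7*c)/2
 g(c) = sqrt(C1 + 7*c)/2


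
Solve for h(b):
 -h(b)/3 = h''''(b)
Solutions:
 h(b) = (C1*sin(sqrt(2)*3^(3/4)*b/6) + C2*cos(sqrt(2)*3^(3/4)*b/6))*exp(-sqrt(2)*3^(3/4)*b/6) + (C3*sin(sqrt(2)*3^(3/4)*b/6) + C4*cos(sqrt(2)*3^(3/4)*b/6))*exp(sqrt(2)*3^(3/4)*b/6)


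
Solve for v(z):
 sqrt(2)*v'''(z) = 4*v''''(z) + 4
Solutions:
 v(z) = C1 + C2*z + C3*z^2 + C4*exp(sqrt(2)*z/4) + sqrt(2)*z^3/3


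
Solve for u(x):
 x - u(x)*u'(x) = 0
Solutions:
 u(x) = -sqrt(C1 + x^2)
 u(x) = sqrt(C1 + x^2)


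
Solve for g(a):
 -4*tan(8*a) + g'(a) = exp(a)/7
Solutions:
 g(a) = C1 + exp(a)/7 - log(cos(8*a))/2


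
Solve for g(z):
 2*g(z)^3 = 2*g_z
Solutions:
 g(z) = -sqrt(2)*sqrt(-1/(C1 + z))/2
 g(z) = sqrt(2)*sqrt(-1/(C1 + z))/2


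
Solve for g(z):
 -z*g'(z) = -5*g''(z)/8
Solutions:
 g(z) = C1 + C2*erfi(2*sqrt(5)*z/5)


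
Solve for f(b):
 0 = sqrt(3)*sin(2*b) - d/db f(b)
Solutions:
 f(b) = C1 - sqrt(3)*cos(2*b)/2


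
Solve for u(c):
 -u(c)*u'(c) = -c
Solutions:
 u(c) = -sqrt(C1 + c^2)
 u(c) = sqrt(C1 + c^2)


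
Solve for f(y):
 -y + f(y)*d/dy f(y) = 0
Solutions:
 f(y) = -sqrt(C1 + y^2)
 f(y) = sqrt(C1 + y^2)


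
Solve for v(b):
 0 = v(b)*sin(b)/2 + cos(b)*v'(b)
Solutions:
 v(b) = C1*sqrt(cos(b))


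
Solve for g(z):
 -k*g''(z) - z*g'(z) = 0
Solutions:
 g(z) = C1 + C2*sqrt(k)*erf(sqrt(2)*z*sqrt(1/k)/2)


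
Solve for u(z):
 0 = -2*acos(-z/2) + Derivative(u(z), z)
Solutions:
 u(z) = C1 + 2*z*acos(-z/2) + 2*sqrt(4 - z^2)


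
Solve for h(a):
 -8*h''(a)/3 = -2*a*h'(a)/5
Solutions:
 h(a) = C1 + C2*erfi(sqrt(30)*a/20)


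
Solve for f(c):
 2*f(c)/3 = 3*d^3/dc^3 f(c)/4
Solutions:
 f(c) = C3*exp(2*3^(1/3)*c/3) + (C1*sin(3^(5/6)*c/3) + C2*cos(3^(5/6)*c/3))*exp(-3^(1/3)*c/3)


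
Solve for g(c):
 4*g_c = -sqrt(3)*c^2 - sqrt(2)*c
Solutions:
 g(c) = C1 - sqrt(3)*c^3/12 - sqrt(2)*c^2/8


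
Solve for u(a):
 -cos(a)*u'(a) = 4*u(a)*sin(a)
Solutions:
 u(a) = C1*cos(a)^4


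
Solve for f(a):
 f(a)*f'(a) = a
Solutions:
 f(a) = -sqrt(C1 + a^2)
 f(a) = sqrt(C1 + a^2)


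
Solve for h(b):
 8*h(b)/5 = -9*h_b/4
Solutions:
 h(b) = C1*exp(-32*b/45)


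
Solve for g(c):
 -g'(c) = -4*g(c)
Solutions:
 g(c) = C1*exp(4*c)


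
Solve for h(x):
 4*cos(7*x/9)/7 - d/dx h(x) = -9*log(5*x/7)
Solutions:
 h(x) = C1 + 9*x*log(x) - 9*x*log(7) - 9*x + 9*x*log(5) + 36*sin(7*x/9)/49


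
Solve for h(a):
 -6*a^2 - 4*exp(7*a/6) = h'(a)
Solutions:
 h(a) = C1 - 2*a^3 - 24*exp(7*a/6)/7


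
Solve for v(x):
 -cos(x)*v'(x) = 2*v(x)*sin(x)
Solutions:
 v(x) = C1*cos(x)^2


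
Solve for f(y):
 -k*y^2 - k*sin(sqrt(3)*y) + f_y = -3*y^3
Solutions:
 f(y) = C1 + k*y^3/3 - sqrt(3)*k*cos(sqrt(3)*y)/3 - 3*y^4/4


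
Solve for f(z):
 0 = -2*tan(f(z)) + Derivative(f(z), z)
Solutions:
 f(z) = pi - asin(C1*exp(2*z))
 f(z) = asin(C1*exp(2*z))


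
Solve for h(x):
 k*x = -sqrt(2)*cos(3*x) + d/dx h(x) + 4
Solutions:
 h(x) = C1 + k*x^2/2 - 4*x + sqrt(2)*sin(3*x)/3


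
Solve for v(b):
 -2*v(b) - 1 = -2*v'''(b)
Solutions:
 v(b) = C3*exp(b) + (C1*sin(sqrt(3)*b/2) + C2*cos(sqrt(3)*b/2))*exp(-b/2) - 1/2


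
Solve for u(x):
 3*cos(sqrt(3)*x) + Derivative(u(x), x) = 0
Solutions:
 u(x) = C1 - sqrt(3)*sin(sqrt(3)*x)


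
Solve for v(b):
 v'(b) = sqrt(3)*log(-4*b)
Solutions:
 v(b) = C1 + sqrt(3)*b*log(-b) + sqrt(3)*b*(-1 + 2*log(2))


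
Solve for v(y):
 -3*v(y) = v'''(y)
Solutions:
 v(y) = C3*exp(-3^(1/3)*y) + (C1*sin(3^(5/6)*y/2) + C2*cos(3^(5/6)*y/2))*exp(3^(1/3)*y/2)


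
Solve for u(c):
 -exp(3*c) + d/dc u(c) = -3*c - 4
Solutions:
 u(c) = C1 - 3*c^2/2 - 4*c + exp(3*c)/3


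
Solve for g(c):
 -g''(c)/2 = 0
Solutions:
 g(c) = C1 + C2*c


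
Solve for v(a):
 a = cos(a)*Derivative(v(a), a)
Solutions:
 v(a) = C1 + Integral(a/cos(a), a)


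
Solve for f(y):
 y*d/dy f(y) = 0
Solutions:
 f(y) = C1


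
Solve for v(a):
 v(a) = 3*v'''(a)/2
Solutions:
 v(a) = C3*exp(2^(1/3)*3^(2/3)*a/3) + (C1*sin(2^(1/3)*3^(1/6)*a/2) + C2*cos(2^(1/3)*3^(1/6)*a/2))*exp(-2^(1/3)*3^(2/3)*a/6)


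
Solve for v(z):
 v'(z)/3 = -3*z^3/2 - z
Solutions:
 v(z) = C1 - 9*z^4/8 - 3*z^2/2


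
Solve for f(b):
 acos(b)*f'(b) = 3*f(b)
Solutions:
 f(b) = C1*exp(3*Integral(1/acos(b), b))


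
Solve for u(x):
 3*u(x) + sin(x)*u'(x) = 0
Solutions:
 u(x) = C1*(cos(x) + 1)^(3/2)/(cos(x) - 1)^(3/2)


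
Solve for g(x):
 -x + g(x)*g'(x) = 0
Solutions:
 g(x) = -sqrt(C1 + x^2)
 g(x) = sqrt(C1 + x^2)


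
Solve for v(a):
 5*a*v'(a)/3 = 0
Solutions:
 v(a) = C1


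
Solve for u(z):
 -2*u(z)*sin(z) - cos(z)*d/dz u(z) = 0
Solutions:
 u(z) = C1*cos(z)^2


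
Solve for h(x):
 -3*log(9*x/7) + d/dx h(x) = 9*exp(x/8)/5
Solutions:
 h(x) = C1 + 3*x*log(x) + 3*x*(-log(7) - 1 + 2*log(3)) + 72*exp(x/8)/5


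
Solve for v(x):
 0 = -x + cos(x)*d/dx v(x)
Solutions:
 v(x) = C1 + Integral(x/cos(x), x)


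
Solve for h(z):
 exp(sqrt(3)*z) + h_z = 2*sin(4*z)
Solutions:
 h(z) = C1 - sqrt(3)*exp(sqrt(3)*z)/3 - cos(4*z)/2


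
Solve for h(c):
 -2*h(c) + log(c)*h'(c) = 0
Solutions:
 h(c) = C1*exp(2*li(c))


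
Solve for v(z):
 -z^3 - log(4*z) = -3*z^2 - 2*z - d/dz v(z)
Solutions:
 v(z) = C1 + z^4/4 - z^3 - z^2 + z*log(z) - z + z*log(4)


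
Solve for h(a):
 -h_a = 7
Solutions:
 h(a) = C1 - 7*a


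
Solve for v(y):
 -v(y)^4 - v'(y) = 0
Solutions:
 v(y) = (-3^(2/3) - 3*3^(1/6)*I)*(1/(C1 + y))^(1/3)/6
 v(y) = (-3^(2/3) + 3*3^(1/6)*I)*(1/(C1 + y))^(1/3)/6
 v(y) = (1/(C1 + 3*y))^(1/3)


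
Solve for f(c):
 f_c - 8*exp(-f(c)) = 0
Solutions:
 f(c) = log(C1 + 8*c)


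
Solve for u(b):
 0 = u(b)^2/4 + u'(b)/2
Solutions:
 u(b) = 2/(C1 + b)


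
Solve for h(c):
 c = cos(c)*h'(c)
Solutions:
 h(c) = C1 + Integral(c/cos(c), c)


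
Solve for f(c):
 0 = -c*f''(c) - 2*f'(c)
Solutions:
 f(c) = C1 + C2/c


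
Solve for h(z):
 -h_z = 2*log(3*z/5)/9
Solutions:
 h(z) = C1 - 2*z*log(z)/9 - 2*z*log(3)/9 + 2*z/9 + 2*z*log(5)/9


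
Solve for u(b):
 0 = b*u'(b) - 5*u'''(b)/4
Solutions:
 u(b) = C1 + Integral(C2*airyai(10^(2/3)*b/5) + C3*airybi(10^(2/3)*b/5), b)


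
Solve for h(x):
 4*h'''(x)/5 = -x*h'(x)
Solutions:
 h(x) = C1 + Integral(C2*airyai(-10^(1/3)*x/2) + C3*airybi(-10^(1/3)*x/2), x)


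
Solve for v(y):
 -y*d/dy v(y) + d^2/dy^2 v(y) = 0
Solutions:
 v(y) = C1 + C2*erfi(sqrt(2)*y/2)


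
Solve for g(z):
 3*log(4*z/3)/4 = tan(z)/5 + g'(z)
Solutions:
 g(z) = C1 + 3*z*log(z)/4 - 3*z*log(3)/4 - 3*z/4 + 3*z*log(2)/2 + log(cos(z))/5


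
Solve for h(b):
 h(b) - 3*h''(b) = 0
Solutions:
 h(b) = C1*exp(-sqrt(3)*b/3) + C2*exp(sqrt(3)*b/3)


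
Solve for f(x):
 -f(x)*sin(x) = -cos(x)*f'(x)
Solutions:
 f(x) = C1/cos(x)


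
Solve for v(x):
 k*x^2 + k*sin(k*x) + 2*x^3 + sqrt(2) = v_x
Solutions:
 v(x) = C1 + k*x^3/3 + x^4/2 + sqrt(2)*x - cos(k*x)


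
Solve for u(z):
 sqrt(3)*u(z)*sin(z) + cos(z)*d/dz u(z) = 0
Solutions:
 u(z) = C1*cos(z)^(sqrt(3))


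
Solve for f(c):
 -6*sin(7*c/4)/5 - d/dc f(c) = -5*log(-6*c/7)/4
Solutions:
 f(c) = C1 + 5*c*log(-c)/4 - 5*c*log(7)/4 - 5*c/4 + 5*c*log(6)/4 + 24*cos(7*c/4)/35


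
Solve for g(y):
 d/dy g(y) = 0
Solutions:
 g(y) = C1


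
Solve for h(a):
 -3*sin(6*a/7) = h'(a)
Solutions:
 h(a) = C1 + 7*cos(6*a/7)/2


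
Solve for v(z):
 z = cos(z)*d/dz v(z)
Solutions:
 v(z) = C1 + Integral(z/cos(z), z)


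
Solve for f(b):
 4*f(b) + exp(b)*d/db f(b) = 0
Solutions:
 f(b) = C1*exp(4*exp(-b))


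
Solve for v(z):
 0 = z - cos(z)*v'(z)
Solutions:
 v(z) = C1 + Integral(z/cos(z), z)


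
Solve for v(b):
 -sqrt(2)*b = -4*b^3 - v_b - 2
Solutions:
 v(b) = C1 - b^4 + sqrt(2)*b^2/2 - 2*b


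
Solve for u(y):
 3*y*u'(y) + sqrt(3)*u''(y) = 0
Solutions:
 u(y) = C1 + C2*erf(sqrt(2)*3^(1/4)*y/2)


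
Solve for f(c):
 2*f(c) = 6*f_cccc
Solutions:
 f(c) = C1*exp(-3^(3/4)*c/3) + C2*exp(3^(3/4)*c/3) + C3*sin(3^(3/4)*c/3) + C4*cos(3^(3/4)*c/3)


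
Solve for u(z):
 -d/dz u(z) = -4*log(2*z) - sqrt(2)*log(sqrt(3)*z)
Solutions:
 u(z) = C1 + sqrt(2)*z*log(z) + 4*z*log(z) - 4*z - sqrt(2)*z + z*log(16*3^(sqrt(2)/2))


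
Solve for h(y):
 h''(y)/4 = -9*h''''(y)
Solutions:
 h(y) = C1 + C2*y + C3*sin(y/6) + C4*cos(y/6)


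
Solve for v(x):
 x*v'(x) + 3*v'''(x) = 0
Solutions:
 v(x) = C1 + Integral(C2*airyai(-3^(2/3)*x/3) + C3*airybi(-3^(2/3)*x/3), x)


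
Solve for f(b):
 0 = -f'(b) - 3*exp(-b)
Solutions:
 f(b) = C1 + 3*exp(-b)


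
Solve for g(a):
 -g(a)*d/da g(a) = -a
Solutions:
 g(a) = -sqrt(C1 + a^2)
 g(a) = sqrt(C1 + a^2)


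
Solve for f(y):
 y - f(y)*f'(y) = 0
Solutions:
 f(y) = -sqrt(C1 + y^2)
 f(y) = sqrt(C1 + y^2)


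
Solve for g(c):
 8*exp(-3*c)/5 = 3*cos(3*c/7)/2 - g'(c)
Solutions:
 g(c) = C1 + 7*sin(3*c/7)/2 + 8*exp(-3*c)/15


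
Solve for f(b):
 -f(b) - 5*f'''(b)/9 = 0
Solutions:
 f(b) = C3*exp(-15^(2/3)*b/5) + (C1*sin(3*3^(1/6)*5^(2/3)*b/10) + C2*cos(3*3^(1/6)*5^(2/3)*b/10))*exp(15^(2/3)*b/10)


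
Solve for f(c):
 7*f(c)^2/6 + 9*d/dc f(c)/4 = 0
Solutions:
 f(c) = 27/(C1 + 14*c)


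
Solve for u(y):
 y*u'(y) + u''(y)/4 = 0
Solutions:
 u(y) = C1 + C2*erf(sqrt(2)*y)


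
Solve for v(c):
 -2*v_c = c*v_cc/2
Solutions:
 v(c) = C1 + C2/c^3


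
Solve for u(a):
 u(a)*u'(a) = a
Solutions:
 u(a) = -sqrt(C1 + a^2)
 u(a) = sqrt(C1 + a^2)


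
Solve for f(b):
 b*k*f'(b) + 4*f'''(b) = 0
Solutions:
 f(b) = C1 + Integral(C2*airyai(2^(1/3)*b*(-k)^(1/3)/2) + C3*airybi(2^(1/3)*b*(-k)^(1/3)/2), b)


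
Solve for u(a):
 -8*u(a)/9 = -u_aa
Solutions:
 u(a) = C1*exp(-2*sqrt(2)*a/3) + C2*exp(2*sqrt(2)*a/3)


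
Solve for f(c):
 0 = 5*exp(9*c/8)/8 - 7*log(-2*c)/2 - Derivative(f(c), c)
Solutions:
 f(c) = C1 - 7*c*log(-c)/2 + 7*c*(1 - log(2))/2 + 5*exp(9*c/8)/9


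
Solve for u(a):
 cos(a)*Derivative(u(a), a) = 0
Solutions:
 u(a) = C1


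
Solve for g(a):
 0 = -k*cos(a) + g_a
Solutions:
 g(a) = C1 + k*sin(a)


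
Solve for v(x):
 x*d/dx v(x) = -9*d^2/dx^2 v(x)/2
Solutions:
 v(x) = C1 + C2*erf(x/3)


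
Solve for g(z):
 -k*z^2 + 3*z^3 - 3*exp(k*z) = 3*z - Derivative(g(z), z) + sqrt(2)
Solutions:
 g(z) = C1 + k*z^3/3 - 3*z^4/4 + 3*z^2/2 + sqrt(2)*z + 3*exp(k*z)/k


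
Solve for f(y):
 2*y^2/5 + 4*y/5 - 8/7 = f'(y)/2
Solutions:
 f(y) = C1 + 4*y^3/15 + 4*y^2/5 - 16*y/7


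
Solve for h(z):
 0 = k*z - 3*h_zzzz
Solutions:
 h(z) = C1 + C2*z + C3*z^2 + C4*z^3 + k*z^5/360


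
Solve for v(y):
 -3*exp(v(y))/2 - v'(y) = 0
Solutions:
 v(y) = log(1/(C1 + 3*y)) + log(2)


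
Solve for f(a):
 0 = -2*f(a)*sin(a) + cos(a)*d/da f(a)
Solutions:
 f(a) = C1/cos(a)^2


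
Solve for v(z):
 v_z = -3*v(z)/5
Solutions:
 v(z) = C1*exp(-3*z/5)


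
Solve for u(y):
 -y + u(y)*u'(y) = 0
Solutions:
 u(y) = -sqrt(C1 + y^2)
 u(y) = sqrt(C1 + y^2)


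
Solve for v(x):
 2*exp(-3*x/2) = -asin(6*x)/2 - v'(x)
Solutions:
 v(x) = C1 - x*asin(6*x)/2 - sqrt(1 - 36*x^2)/12 + 4*exp(-3*x/2)/3


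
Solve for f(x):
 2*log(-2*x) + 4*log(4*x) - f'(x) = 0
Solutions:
 f(x) = C1 + 6*x*log(x) + 2*x*(-3 + 5*log(2) + I*pi)


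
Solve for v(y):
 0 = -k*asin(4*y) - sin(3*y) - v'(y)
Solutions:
 v(y) = C1 - k*(y*asin(4*y) + sqrt(1 - 16*y^2)/4) + cos(3*y)/3


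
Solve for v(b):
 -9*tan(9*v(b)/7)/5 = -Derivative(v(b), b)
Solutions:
 v(b) = -7*asin(C1*exp(81*b/35))/9 + 7*pi/9
 v(b) = 7*asin(C1*exp(81*b/35))/9


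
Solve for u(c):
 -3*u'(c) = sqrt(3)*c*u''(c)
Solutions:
 u(c) = C1 + C2*c^(1 - sqrt(3))


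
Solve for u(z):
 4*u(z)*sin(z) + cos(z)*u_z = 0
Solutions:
 u(z) = C1*cos(z)^4


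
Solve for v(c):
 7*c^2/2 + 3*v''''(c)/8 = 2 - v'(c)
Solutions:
 v(c) = C1 + C4*exp(-2*3^(2/3)*c/3) - 7*c^3/6 + 2*c + (C2*sin(3^(1/6)*c) + C3*cos(3^(1/6)*c))*exp(3^(2/3)*c/3)


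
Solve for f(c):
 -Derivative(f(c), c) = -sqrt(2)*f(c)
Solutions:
 f(c) = C1*exp(sqrt(2)*c)


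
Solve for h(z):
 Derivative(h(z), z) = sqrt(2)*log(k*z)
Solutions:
 h(z) = C1 + sqrt(2)*z*log(k*z) - sqrt(2)*z


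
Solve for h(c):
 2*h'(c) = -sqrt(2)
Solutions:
 h(c) = C1 - sqrt(2)*c/2


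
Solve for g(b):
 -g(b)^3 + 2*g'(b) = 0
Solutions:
 g(b) = -sqrt(-1/(C1 + b))
 g(b) = sqrt(-1/(C1 + b))


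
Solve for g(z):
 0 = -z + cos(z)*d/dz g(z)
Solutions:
 g(z) = C1 + Integral(z/cos(z), z)


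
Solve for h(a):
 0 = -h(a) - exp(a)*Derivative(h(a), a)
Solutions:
 h(a) = C1*exp(exp(-a))


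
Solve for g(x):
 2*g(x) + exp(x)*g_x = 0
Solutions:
 g(x) = C1*exp(2*exp(-x))


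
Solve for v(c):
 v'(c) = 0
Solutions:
 v(c) = C1


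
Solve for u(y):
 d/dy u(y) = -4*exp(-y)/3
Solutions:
 u(y) = C1 + 4*exp(-y)/3


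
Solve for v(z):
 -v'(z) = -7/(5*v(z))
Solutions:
 v(z) = -sqrt(C1 + 70*z)/5
 v(z) = sqrt(C1 + 70*z)/5


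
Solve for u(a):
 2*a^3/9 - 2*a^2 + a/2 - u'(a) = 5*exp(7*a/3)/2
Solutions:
 u(a) = C1 + a^4/18 - 2*a^3/3 + a^2/4 - 15*exp(7*a/3)/14


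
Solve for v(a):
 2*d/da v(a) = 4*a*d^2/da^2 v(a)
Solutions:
 v(a) = C1 + C2*a^(3/2)


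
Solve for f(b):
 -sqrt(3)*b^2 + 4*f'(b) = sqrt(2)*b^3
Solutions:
 f(b) = C1 + sqrt(2)*b^4/16 + sqrt(3)*b^3/12


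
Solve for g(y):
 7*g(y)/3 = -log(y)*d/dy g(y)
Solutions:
 g(y) = C1*exp(-7*li(y)/3)


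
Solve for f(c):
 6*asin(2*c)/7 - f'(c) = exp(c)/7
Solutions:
 f(c) = C1 + 6*c*asin(2*c)/7 + 3*sqrt(1 - 4*c^2)/7 - exp(c)/7


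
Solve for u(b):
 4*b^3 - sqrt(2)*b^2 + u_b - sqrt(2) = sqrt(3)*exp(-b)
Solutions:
 u(b) = C1 - b^4 + sqrt(2)*b^3/3 + sqrt(2)*b - sqrt(3)*exp(-b)


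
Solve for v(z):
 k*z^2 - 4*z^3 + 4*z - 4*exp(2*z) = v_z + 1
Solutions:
 v(z) = C1 + k*z^3/3 - z^4 + 2*z^2 - z - 2*exp(2*z)


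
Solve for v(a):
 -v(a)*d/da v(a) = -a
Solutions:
 v(a) = -sqrt(C1 + a^2)
 v(a) = sqrt(C1 + a^2)


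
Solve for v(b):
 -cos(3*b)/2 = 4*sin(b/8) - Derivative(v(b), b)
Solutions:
 v(b) = C1 + sin(3*b)/6 - 32*cos(b/8)


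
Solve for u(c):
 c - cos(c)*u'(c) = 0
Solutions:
 u(c) = C1 + Integral(c/cos(c), c)


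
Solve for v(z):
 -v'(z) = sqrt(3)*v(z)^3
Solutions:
 v(z) = -sqrt(2)*sqrt(-1/(C1 - sqrt(3)*z))/2
 v(z) = sqrt(2)*sqrt(-1/(C1 - sqrt(3)*z))/2


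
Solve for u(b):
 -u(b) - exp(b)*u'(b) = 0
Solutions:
 u(b) = C1*exp(exp(-b))


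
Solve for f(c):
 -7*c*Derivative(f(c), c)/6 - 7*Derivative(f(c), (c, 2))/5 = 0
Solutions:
 f(c) = C1 + C2*erf(sqrt(15)*c/6)


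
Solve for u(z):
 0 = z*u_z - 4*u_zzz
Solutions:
 u(z) = C1 + Integral(C2*airyai(2^(1/3)*z/2) + C3*airybi(2^(1/3)*z/2), z)


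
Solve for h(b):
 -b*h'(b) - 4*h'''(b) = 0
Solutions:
 h(b) = C1 + Integral(C2*airyai(-2^(1/3)*b/2) + C3*airybi(-2^(1/3)*b/2), b)


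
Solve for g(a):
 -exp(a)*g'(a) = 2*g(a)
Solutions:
 g(a) = C1*exp(2*exp(-a))


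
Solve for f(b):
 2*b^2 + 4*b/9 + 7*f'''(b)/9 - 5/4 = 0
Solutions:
 f(b) = C1 + C2*b + C3*b^2 - 3*b^5/70 - b^4/42 + 15*b^3/56


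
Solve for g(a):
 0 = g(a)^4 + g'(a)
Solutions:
 g(a) = (-3^(2/3) - 3*3^(1/6)*I)*(1/(C1 + a))^(1/3)/6
 g(a) = (-3^(2/3) + 3*3^(1/6)*I)*(1/(C1 + a))^(1/3)/6
 g(a) = (1/(C1 + 3*a))^(1/3)


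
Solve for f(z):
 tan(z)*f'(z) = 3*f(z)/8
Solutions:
 f(z) = C1*sin(z)^(3/8)


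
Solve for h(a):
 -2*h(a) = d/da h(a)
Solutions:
 h(a) = C1*exp(-2*a)


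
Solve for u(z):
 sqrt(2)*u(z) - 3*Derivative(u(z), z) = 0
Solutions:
 u(z) = C1*exp(sqrt(2)*z/3)


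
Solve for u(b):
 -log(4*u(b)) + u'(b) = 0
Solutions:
 -Integral(1/(log(_y) + 2*log(2)), (_y, u(b))) = C1 - b


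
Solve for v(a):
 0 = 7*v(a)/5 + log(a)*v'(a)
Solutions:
 v(a) = C1*exp(-7*li(a)/5)


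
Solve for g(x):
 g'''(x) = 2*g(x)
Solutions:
 g(x) = C3*exp(2^(1/3)*x) + (C1*sin(2^(1/3)*sqrt(3)*x/2) + C2*cos(2^(1/3)*sqrt(3)*x/2))*exp(-2^(1/3)*x/2)


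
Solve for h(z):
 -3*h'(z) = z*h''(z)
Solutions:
 h(z) = C1 + C2/z^2


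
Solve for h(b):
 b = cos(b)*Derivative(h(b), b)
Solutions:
 h(b) = C1 + Integral(b/cos(b), b)


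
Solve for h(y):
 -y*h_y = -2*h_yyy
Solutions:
 h(y) = C1 + Integral(C2*airyai(2^(2/3)*y/2) + C3*airybi(2^(2/3)*y/2), y)


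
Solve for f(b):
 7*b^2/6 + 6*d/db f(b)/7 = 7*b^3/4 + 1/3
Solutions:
 f(b) = C1 + 49*b^4/96 - 49*b^3/108 + 7*b/18


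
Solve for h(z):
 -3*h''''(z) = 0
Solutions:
 h(z) = C1 + C2*z + C3*z^2 + C4*z^3


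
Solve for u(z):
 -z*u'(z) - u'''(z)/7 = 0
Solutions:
 u(z) = C1 + Integral(C2*airyai(-7^(1/3)*z) + C3*airybi(-7^(1/3)*z), z)


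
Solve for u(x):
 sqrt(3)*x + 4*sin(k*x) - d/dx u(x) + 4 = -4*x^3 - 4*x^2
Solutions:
 u(x) = C1 + x^4 + 4*x^3/3 + sqrt(3)*x^2/2 + 4*x - 4*cos(k*x)/k


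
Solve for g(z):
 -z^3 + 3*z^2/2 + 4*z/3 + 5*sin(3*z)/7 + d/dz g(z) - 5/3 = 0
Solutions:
 g(z) = C1 + z^4/4 - z^3/2 - 2*z^2/3 + 5*z/3 + 5*cos(3*z)/21


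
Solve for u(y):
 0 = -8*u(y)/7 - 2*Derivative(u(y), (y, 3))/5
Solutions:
 u(y) = C3*exp(-20^(1/3)*7^(2/3)*y/7) + (C1*sin(20^(1/3)*sqrt(3)*7^(2/3)*y/14) + C2*cos(20^(1/3)*sqrt(3)*7^(2/3)*y/14))*exp(20^(1/3)*7^(2/3)*y/14)


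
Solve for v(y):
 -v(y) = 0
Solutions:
 v(y) = 0


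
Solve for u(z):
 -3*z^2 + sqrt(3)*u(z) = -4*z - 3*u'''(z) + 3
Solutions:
 u(z) = C3*exp(-3^(5/6)*z/3) + sqrt(3)*z^2 - 4*sqrt(3)*z/3 + (C1*sin(3^(1/3)*z/2) + C2*cos(3^(1/3)*z/2))*exp(3^(5/6)*z/6) + sqrt(3)


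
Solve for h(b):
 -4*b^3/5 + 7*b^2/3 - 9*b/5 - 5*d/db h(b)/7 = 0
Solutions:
 h(b) = C1 - 7*b^4/25 + 49*b^3/45 - 63*b^2/50


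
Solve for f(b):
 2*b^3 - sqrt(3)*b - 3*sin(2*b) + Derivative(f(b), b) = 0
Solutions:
 f(b) = C1 - b^4/2 + sqrt(3)*b^2/2 - 3*cos(2*b)/2


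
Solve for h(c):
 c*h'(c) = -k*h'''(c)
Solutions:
 h(c) = C1 + Integral(C2*airyai(c*(-1/k)^(1/3)) + C3*airybi(c*(-1/k)^(1/3)), c)


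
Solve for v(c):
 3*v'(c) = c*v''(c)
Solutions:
 v(c) = C1 + C2*c^4


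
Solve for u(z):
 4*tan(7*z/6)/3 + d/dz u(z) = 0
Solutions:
 u(z) = C1 + 8*log(cos(7*z/6))/7


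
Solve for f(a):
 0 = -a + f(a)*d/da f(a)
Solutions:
 f(a) = -sqrt(C1 + a^2)
 f(a) = sqrt(C1 + a^2)


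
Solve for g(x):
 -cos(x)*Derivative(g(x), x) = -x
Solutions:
 g(x) = C1 + Integral(x/cos(x), x)


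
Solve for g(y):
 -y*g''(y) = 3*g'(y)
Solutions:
 g(y) = C1 + C2/y^2


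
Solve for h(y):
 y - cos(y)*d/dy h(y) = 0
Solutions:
 h(y) = C1 + Integral(y/cos(y), y)


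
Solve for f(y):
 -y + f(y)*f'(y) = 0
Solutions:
 f(y) = -sqrt(C1 + y^2)
 f(y) = sqrt(C1 + y^2)


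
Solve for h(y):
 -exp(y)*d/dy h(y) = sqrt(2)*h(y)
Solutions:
 h(y) = C1*exp(sqrt(2)*exp(-y))


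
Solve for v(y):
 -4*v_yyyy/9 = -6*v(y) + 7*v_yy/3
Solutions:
 v(y) = C1*exp(-sqrt(6)*y*sqrt(-7 + sqrt(145))/4) + C2*exp(sqrt(6)*y*sqrt(-7 + sqrt(145))/4) + C3*sin(sqrt(6)*y*sqrt(7 + sqrt(145))/4) + C4*cos(sqrt(6)*y*sqrt(7 + sqrt(145))/4)


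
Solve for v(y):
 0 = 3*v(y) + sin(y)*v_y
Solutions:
 v(y) = C1*(cos(y) + 1)^(3/2)/(cos(y) - 1)^(3/2)


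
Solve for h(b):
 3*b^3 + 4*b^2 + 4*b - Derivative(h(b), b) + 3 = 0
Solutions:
 h(b) = C1 + 3*b^4/4 + 4*b^3/3 + 2*b^2 + 3*b


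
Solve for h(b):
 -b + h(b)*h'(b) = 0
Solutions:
 h(b) = -sqrt(C1 + b^2)
 h(b) = sqrt(C1 + b^2)


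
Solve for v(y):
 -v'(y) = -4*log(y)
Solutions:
 v(y) = C1 + 4*y*log(y) - 4*y


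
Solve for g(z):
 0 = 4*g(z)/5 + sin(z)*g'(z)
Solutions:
 g(z) = C1*(cos(z) + 1)^(2/5)/(cos(z) - 1)^(2/5)


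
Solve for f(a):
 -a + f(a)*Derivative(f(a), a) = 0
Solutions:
 f(a) = -sqrt(C1 + a^2)
 f(a) = sqrt(C1 + a^2)


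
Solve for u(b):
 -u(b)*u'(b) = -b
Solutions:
 u(b) = -sqrt(C1 + b^2)
 u(b) = sqrt(C1 + b^2)


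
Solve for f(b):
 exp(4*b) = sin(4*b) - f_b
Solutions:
 f(b) = C1 - exp(4*b)/4 - cos(4*b)/4


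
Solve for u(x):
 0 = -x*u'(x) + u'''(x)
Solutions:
 u(x) = C1 + Integral(C2*airyai(x) + C3*airybi(x), x)


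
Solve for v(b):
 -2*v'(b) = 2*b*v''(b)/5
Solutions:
 v(b) = C1 + C2/b^4


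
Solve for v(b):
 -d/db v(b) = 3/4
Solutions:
 v(b) = C1 - 3*b/4


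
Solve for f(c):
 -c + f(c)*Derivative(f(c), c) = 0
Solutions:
 f(c) = -sqrt(C1 + c^2)
 f(c) = sqrt(C1 + c^2)


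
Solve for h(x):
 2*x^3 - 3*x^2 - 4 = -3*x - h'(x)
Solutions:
 h(x) = C1 - x^4/2 + x^3 - 3*x^2/2 + 4*x


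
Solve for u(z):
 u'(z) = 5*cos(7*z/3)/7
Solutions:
 u(z) = C1 + 15*sin(7*z/3)/49


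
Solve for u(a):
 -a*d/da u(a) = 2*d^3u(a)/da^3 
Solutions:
 u(a) = C1 + Integral(C2*airyai(-2^(2/3)*a/2) + C3*airybi(-2^(2/3)*a/2), a)


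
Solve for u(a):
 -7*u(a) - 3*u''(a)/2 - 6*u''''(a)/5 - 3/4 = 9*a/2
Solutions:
 u(a) = -9*a/14 + (C1*sin(35^(1/4)*6^(3/4)*a*cos(atan(sqrt(3135)/15)/2)/6) + C2*cos(35^(1/4)*6^(3/4)*a*cos(atan(sqrt(3135)/15)/2)/6))*exp(-35^(1/4)*6^(3/4)*a*sin(atan(sqrt(3135)/15)/2)/6) + (C3*sin(35^(1/4)*6^(3/4)*a*cos(atan(sqrt(3135)/15)/2)/6) + C4*cos(35^(1/4)*6^(3/4)*a*cos(atan(sqrt(3135)/15)/2)/6))*exp(35^(1/4)*6^(3/4)*a*sin(atan(sqrt(3135)/15)/2)/6) - 3/28


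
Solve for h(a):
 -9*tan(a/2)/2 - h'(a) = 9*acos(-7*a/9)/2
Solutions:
 h(a) = C1 - 9*a*acos(-7*a/9)/2 - 9*sqrt(81 - 49*a^2)/14 + 9*log(cos(a/2))


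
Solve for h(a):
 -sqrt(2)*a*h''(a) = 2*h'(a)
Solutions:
 h(a) = C1 + C2*a^(1 - sqrt(2))


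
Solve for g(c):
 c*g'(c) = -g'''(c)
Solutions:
 g(c) = C1 + Integral(C2*airyai(-c) + C3*airybi(-c), c)


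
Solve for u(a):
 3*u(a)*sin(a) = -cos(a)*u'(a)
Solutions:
 u(a) = C1*cos(a)^3


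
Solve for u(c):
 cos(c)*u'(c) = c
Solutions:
 u(c) = C1 + Integral(c/cos(c), c)


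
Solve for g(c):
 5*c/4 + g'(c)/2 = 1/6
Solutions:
 g(c) = C1 - 5*c^2/4 + c/3


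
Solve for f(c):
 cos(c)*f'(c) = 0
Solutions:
 f(c) = C1


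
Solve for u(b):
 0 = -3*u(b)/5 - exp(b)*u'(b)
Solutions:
 u(b) = C1*exp(3*exp(-b)/5)


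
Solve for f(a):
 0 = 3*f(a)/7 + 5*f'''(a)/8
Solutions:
 f(a) = C3*exp(-2*3^(1/3)*35^(2/3)*a/35) + (C1*sin(3^(5/6)*35^(2/3)*a/35) + C2*cos(3^(5/6)*35^(2/3)*a/35))*exp(3^(1/3)*35^(2/3)*a/35)


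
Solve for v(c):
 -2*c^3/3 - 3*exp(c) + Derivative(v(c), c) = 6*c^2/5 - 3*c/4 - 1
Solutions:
 v(c) = C1 + c^4/6 + 2*c^3/5 - 3*c^2/8 - c + 3*exp(c)


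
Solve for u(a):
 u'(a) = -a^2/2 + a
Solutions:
 u(a) = C1 - a^3/6 + a^2/2


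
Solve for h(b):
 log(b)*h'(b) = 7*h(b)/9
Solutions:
 h(b) = C1*exp(7*li(b)/9)


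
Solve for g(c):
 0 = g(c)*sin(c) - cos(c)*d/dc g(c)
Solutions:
 g(c) = C1/cos(c)


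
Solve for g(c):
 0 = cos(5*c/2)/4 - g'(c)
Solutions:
 g(c) = C1 + sin(5*c/2)/10


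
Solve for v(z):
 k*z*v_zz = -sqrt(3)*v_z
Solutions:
 v(z) = C1 + z^(((re(k) - sqrt(3))*re(k) + im(k)^2)/(re(k)^2 + im(k)^2))*(C2*sin(sqrt(3)*log(z)*Abs(im(k))/(re(k)^2 + im(k)^2)) + C3*cos(sqrt(3)*log(z)*im(k)/(re(k)^2 + im(k)^2)))


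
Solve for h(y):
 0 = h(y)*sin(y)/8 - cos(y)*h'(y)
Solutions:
 h(y) = C1/cos(y)^(1/8)


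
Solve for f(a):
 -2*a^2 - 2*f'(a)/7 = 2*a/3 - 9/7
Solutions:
 f(a) = C1 - 7*a^3/3 - 7*a^2/6 + 9*a/2


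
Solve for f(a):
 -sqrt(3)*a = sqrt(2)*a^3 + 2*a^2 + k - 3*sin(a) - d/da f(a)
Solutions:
 f(a) = C1 + sqrt(2)*a^4/4 + 2*a^3/3 + sqrt(3)*a^2/2 + a*k + 3*cos(a)


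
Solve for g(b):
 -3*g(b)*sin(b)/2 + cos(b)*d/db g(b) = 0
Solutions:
 g(b) = C1/cos(b)^(3/2)


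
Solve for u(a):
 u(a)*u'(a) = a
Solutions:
 u(a) = -sqrt(C1 + a^2)
 u(a) = sqrt(C1 + a^2)


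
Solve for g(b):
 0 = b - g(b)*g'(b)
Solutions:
 g(b) = -sqrt(C1 + b^2)
 g(b) = sqrt(C1 + b^2)


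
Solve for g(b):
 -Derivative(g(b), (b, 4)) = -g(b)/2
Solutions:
 g(b) = C1*exp(-2^(3/4)*b/2) + C2*exp(2^(3/4)*b/2) + C3*sin(2^(3/4)*b/2) + C4*cos(2^(3/4)*b/2)


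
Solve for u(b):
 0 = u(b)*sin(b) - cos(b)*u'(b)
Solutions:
 u(b) = C1/cos(b)


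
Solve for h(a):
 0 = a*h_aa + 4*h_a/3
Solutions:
 h(a) = C1 + C2/a^(1/3)


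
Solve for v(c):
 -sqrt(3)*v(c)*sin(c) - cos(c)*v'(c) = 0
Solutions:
 v(c) = C1*cos(c)^(sqrt(3))


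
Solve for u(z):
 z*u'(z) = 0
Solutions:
 u(z) = C1


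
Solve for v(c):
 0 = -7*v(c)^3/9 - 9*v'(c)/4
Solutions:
 v(c) = -9*sqrt(2)*sqrt(-1/(C1 - 28*c))/2
 v(c) = 9*sqrt(2)*sqrt(-1/(C1 - 28*c))/2


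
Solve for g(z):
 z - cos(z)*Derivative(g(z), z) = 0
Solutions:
 g(z) = C1 + Integral(z/cos(z), z)


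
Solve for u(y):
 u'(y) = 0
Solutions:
 u(y) = C1


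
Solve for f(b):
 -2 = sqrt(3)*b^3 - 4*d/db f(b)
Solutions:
 f(b) = C1 + sqrt(3)*b^4/16 + b/2


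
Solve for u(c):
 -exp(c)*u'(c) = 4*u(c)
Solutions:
 u(c) = C1*exp(4*exp(-c))


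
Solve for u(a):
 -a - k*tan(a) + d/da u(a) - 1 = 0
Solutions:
 u(a) = C1 + a^2/2 + a - k*log(cos(a))


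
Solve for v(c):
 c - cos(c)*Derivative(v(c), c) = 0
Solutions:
 v(c) = C1 + Integral(c/cos(c), c)


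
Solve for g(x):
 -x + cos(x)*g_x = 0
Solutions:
 g(x) = C1 + Integral(x/cos(x), x)


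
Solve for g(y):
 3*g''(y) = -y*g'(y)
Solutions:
 g(y) = C1 + C2*erf(sqrt(6)*y/6)


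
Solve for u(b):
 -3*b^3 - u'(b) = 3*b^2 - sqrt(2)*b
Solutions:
 u(b) = C1 - 3*b^4/4 - b^3 + sqrt(2)*b^2/2


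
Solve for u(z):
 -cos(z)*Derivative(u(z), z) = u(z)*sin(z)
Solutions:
 u(z) = C1*cos(z)


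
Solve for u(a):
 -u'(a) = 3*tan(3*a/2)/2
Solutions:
 u(a) = C1 + log(cos(3*a/2))


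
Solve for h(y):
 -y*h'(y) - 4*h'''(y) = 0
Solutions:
 h(y) = C1 + Integral(C2*airyai(-2^(1/3)*y/2) + C3*airybi(-2^(1/3)*y/2), y)


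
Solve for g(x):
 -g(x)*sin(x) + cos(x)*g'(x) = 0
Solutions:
 g(x) = C1/cos(x)


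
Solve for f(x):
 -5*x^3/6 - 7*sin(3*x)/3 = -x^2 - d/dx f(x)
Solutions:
 f(x) = C1 + 5*x^4/24 - x^3/3 - 7*cos(3*x)/9
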